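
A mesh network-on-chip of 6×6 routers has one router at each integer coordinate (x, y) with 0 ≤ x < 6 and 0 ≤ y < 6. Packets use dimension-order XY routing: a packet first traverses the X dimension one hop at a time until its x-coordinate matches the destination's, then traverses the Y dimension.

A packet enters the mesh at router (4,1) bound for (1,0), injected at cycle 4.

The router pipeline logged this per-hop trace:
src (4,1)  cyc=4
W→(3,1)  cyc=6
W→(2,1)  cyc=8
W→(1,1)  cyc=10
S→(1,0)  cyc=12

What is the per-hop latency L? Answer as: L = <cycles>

From hop 0 (4) to hop 1 (6): +2 cycles.
That increment is L by definition: L = 2.

L = 2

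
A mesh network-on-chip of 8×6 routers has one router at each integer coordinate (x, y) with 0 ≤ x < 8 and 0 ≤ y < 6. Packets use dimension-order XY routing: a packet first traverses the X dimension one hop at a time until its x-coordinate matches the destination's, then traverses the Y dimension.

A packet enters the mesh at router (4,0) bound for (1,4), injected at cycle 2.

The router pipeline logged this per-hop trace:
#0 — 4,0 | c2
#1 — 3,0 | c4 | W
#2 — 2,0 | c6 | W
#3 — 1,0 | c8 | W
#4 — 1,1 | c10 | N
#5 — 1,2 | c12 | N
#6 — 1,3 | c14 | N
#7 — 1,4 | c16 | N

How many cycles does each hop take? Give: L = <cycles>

L = 2

From hop 0 (2) to hop 1 (4): +2 cycles.
Each hop adds L, hence L = 2.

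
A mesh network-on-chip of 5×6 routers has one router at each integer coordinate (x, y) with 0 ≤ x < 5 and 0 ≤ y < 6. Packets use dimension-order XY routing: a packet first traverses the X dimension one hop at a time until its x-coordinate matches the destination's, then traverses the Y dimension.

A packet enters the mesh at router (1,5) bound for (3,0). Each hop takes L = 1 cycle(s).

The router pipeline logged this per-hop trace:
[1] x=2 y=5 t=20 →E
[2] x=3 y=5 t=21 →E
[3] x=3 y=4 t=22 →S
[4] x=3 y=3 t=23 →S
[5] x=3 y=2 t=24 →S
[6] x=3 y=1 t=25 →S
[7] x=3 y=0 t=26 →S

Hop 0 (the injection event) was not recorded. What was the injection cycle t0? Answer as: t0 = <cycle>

t0 = 19

cyc[1] = 20 and cyc[k] = t0 + k·L for every k.
Therefore t0 = 20 − L = 19.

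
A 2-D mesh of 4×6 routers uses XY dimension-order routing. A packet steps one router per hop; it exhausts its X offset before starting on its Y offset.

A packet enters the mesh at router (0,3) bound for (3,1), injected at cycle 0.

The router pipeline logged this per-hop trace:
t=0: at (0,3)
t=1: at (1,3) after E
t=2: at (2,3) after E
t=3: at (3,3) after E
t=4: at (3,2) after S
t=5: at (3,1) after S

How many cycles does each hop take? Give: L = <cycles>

L = 1

Between hops 0 and 1 the cycle counter advances 1 − 0 = 1.
That increment is L by definition: L = 1.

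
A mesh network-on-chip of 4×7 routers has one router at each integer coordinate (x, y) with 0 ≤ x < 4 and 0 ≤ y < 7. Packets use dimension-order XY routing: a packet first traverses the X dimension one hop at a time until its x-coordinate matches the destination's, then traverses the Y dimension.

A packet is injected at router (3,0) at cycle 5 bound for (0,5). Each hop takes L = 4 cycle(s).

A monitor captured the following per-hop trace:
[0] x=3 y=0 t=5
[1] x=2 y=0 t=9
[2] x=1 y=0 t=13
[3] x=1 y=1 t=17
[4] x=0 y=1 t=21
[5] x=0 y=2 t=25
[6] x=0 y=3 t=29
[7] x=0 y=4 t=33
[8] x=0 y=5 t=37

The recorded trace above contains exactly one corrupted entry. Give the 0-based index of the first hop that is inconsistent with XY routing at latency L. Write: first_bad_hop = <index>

first_bad_hop = 3

[1] (-1,+0) / 4c ⇒ ok
[2] (-1,+0) / 4c ⇒ ok
[3] (+0,+1) / 4c ⇒ BAD: Y-move but x=1≠0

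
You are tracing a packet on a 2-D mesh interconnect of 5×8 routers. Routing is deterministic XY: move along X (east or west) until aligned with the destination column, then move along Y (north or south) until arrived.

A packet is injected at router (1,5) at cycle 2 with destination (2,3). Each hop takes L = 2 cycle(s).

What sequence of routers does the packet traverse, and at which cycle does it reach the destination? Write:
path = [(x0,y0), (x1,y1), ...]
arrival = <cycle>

t=2: at (1,5)
t=4: at (2,5) after E
t=6: at (2,4) after S
t=8: at (2,3) after S

path = [(1,5), (2,5), (2,4), (2,3)]
arrival = 8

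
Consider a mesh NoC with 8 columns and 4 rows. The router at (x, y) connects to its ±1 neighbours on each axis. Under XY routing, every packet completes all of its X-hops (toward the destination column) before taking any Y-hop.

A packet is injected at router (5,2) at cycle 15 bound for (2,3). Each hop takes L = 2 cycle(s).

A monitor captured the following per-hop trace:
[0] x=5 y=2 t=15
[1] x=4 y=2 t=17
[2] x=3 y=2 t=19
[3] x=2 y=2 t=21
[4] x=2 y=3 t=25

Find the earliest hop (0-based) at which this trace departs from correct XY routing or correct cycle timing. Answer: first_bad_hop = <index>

check 1→ d=(-1,0) cyc+2: ok
check 2→ d=(-1,0) cyc+2: ok
check 3→ d=(-1,0) cyc+2: ok
check 4→ d=(0,1) cyc+4: BAD: Δcyc=4≠L

first_bad_hop = 4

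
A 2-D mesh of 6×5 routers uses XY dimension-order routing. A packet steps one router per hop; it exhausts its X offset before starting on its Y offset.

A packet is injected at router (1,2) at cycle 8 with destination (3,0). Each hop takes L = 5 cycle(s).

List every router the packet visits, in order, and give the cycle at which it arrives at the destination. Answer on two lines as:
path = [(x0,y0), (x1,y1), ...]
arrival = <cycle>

t=8: at (1,2)
t=13: at (2,2) after E
t=18: at (3,2) after E
t=23: at (3,1) after S
t=28: at (3,0) after S

path = [(1,2), (2,2), (3,2), (3,1), (3,0)]
arrival = 28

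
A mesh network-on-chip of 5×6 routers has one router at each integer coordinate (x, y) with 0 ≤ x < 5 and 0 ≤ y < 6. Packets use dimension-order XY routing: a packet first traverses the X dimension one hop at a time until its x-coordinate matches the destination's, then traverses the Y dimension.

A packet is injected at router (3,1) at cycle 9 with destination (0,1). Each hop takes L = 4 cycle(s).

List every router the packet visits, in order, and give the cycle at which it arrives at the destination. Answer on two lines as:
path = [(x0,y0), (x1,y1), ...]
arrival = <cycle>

[0] x=3 y=1 t=9
[1] x=2 y=1 t=13 →W
[2] x=1 y=1 t=17 →W
[3] x=0 y=1 t=21 →W

path = [(3,1), (2,1), (1,1), (0,1)]
arrival = 21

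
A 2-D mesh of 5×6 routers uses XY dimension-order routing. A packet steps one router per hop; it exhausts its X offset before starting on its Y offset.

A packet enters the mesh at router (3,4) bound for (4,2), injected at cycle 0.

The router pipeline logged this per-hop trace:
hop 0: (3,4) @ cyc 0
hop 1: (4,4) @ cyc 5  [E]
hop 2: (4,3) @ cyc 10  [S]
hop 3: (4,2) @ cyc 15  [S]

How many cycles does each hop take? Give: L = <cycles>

cyc[1] − cyc[0] = 5 − 0 = 5.
That increment is L by definition: L = 5.

L = 5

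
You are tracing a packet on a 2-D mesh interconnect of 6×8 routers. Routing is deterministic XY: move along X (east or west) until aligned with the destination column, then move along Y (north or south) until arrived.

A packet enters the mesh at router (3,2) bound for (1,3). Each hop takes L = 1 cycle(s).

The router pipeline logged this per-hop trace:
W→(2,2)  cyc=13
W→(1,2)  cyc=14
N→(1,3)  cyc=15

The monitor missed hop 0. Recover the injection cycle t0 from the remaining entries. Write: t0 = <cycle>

t0 = 12

cyc[1] = 13 and cyc[k] = t0 + k·L for every k.
So t0 = 13 − 1·1 = 12.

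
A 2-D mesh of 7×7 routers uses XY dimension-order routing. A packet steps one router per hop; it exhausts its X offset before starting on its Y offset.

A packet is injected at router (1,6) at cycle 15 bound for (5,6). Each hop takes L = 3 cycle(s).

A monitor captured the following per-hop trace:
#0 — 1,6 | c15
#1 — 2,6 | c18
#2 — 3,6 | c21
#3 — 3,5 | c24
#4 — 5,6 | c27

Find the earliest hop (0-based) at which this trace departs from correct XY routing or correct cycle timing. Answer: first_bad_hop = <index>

first_bad_hop = 3

check 1→ d=(1,0) cyc+3: ok
check 2→ d=(1,0) cyc+3: ok
check 3→ d=(0,-1) cyc+3: BAD: Y-move but x=3≠5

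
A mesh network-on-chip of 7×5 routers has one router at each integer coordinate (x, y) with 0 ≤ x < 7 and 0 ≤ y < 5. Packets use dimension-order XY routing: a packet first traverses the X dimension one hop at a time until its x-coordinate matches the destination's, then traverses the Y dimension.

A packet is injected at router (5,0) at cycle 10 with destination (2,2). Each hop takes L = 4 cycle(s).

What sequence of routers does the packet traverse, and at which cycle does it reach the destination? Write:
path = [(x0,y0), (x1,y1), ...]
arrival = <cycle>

path = [(5,0), (4,0), (3,0), (2,0), (2,1), (2,2)]
arrival = 30

[0] x=5 y=0 t=10
[1] x=4 y=0 t=14 →W
[2] x=3 y=0 t=18 →W
[3] x=2 y=0 t=22 →W
[4] x=2 y=1 t=26 →N
[5] x=2 y=2 t=30 →N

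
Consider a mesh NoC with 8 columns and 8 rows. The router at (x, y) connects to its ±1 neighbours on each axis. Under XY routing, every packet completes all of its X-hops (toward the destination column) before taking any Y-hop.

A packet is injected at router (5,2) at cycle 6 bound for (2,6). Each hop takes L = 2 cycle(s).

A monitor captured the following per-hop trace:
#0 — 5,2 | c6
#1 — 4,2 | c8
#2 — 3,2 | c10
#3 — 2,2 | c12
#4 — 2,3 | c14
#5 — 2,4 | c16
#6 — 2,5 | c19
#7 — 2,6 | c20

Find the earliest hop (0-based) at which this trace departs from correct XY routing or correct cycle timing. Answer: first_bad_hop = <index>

first_bad_hop = 6

  1: Δx=-1 Δy=+0 Δt=2 [ok]
  2: Δx=-1 Δy=+0 Δt=2 [ok]
  3: Δx=-1 Δy=+0 Δt=2 [ok]
  4: Δx=+0 Δy=+1 Δt=2 [ok]
  5: Δx=+0 Δy=+1 Δt=2 [ok]
  6: Δx=+0 Δy=+1 Δt=3 [BAD: Δcyc=3≠L]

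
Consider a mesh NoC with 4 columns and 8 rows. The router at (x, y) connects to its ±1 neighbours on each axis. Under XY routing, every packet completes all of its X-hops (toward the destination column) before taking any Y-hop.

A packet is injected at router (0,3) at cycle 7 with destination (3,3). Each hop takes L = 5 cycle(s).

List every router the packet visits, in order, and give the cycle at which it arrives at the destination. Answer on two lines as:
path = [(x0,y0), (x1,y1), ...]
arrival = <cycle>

src (0,3)  cyc=7
E→(1,3)  cyc=12
E→(2,3)  cyc=17
E→(3,3)  cyc=22

path = [(0,3), (1,3), (2,3), (3,3)]
arrival = 22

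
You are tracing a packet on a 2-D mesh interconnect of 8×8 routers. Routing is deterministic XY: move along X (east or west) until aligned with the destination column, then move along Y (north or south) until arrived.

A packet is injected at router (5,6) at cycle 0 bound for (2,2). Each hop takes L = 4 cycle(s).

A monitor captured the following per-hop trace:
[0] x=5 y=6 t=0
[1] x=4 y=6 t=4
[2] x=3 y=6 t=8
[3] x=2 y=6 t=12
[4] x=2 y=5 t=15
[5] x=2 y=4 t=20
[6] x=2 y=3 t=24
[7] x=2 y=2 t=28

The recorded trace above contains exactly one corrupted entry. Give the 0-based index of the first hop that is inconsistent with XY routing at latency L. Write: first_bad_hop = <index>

  1: Δx=-1 Δy=+0 Δt=4 [ok]
  2: Δx=-1 Δy=+0 Δt=4 [ok]
  3: Δx=-1 Δy=+0 Δt=4 [ok]
  4: Δx=+0 Δy=-1 Δt=3 [BAD: Δcyc=3≠L]

first_bad_hop = 4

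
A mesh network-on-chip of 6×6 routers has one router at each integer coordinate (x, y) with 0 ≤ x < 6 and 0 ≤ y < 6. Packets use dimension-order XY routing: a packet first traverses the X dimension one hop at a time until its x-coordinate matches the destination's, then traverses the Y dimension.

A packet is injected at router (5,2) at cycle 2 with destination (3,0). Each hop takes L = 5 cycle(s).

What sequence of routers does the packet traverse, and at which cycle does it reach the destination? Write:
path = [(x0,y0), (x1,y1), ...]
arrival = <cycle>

path = [(5,2), (4,2), (3,2), (3,1), (3,0)]
arrival = 22

[0] x=5 y=2 t=2
[1] x=4 y=2 t=7 →W
[2] x=3 y=2 t=12 →W
[3] x=3 y=1 t=17 →S
[4] x=3 y=0 t=22 →S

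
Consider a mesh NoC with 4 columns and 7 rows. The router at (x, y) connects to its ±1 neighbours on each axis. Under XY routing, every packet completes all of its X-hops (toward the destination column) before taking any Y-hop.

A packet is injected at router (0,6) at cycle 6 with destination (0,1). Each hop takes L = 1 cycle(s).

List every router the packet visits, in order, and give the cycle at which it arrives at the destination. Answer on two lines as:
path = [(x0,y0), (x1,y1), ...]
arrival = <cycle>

src (0,6)  cyc=6
S→(0,5)  cyc=7
S→(0,4)  cyc=8
S→(0,3)  cyc=9
S→(0,2)  cyc=10
S→(0,1)  cyc=11

path = [(0,6), (0,5), (0,4), (0,3), (0,2), (0,1)]
arrival = 11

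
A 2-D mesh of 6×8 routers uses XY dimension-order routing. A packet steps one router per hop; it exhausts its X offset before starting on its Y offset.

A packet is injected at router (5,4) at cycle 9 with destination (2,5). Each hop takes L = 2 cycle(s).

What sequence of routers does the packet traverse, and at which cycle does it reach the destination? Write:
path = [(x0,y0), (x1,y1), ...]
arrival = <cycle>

hop 0: (5,4) @ cyc 9
hop 1: (4,4) @ cyc 11  [W]
hop 2: (3,4) @ cyc 13  [W]
hop 3: (2,4) @ cyc 15  [W]
hop 4: (2,5) @ cyc 17  [N]

path = [(5,4), (4,4), (3,4), (2,4), (2,5)]
arrival = 17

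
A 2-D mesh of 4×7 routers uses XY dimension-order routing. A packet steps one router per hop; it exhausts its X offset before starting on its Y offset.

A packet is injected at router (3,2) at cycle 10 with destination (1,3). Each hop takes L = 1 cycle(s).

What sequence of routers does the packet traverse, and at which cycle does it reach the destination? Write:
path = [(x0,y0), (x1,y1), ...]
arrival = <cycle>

path = [(3,2), (2,2), (1,2), (1,3)]
arrival = 13

hop 0: (3,2) @ cyc 10
hop 1: (2,2) @ cyc 11  [W]
hop 2: (1,2) @ cyc 12  [W]
hop 3: (1,3) @ cyc 13  [N]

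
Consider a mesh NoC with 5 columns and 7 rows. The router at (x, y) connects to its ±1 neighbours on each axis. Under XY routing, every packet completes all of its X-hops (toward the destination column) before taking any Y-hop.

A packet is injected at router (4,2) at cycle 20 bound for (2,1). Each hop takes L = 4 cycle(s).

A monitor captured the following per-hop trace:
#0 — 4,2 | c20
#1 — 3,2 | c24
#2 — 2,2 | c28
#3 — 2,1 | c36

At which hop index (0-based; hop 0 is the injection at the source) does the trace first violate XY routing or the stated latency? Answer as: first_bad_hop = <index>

check 1→ d=(-1,0) cyc+4: ok
check 2→ d=(-1,0) cyc+4: ok
check 3→ d=(0,-1) cyc+8: BAD: Δcyc=8≠L

first_bad_hop = 3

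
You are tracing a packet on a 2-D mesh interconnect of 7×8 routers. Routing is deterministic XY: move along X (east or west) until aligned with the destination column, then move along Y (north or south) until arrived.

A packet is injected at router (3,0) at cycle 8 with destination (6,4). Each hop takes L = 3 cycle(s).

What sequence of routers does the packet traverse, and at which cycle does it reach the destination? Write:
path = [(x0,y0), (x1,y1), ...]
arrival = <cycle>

  0. router=(3,0) cycle=8 (inject)
  1. router=(4,0) cycle=11 dir=E
  2. router=(5,0) cycle=14 dir=E
  3. router=(6,0) cycle=17 dir=E
  4. router=(6,1) cycle=20 dir=N
  5. router=(6,2) cycle=23 dir=N
  6. router=(6,3) cycle=26 dir=N
  7. router=(6,4) cycle=29 dir=N

path = [(3,0), (4,0), (5,0), (6,0), (6,1), (6,2), (6,3), (6,4)]
arrival = 29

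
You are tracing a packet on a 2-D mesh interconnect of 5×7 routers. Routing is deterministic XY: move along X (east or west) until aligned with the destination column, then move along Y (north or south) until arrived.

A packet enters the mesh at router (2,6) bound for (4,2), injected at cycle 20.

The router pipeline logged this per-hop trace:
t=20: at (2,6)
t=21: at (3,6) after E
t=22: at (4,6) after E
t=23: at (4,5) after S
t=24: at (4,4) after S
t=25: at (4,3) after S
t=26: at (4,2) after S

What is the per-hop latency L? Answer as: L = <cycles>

L = 1

Between hops 0 and 1 the cycle counter advances 21 − 20 = 1.
That increment is L by definition: L = 1.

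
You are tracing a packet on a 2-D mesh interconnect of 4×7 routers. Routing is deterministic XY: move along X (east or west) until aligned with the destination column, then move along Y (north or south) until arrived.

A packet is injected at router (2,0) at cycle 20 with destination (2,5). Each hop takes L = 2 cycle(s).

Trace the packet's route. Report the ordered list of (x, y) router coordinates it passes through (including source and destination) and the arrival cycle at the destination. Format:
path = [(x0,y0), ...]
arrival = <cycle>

path = [(2,0), (2,1), (2,2), (2,3), (2,4), (2,5)]
arrival = 30

[0] x=2 y=0 t=20
[1] x=2 y=1 t=22 →N
[2] x=2 y=2 t=24 →N
[3] x=2 y=3 t=26 →N
[4] x=2 y=4 t=28 →N
[5] x=2 y=5 t=30 →N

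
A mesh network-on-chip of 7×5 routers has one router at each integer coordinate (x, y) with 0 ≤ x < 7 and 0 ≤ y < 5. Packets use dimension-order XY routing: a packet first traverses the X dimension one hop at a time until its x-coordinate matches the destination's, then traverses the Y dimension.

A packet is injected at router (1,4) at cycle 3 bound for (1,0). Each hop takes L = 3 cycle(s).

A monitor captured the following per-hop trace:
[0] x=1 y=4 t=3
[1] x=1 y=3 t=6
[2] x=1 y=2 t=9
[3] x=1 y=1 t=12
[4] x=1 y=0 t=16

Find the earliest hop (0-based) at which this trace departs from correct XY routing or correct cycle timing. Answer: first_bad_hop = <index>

  1: Δx=+0 Δy=-1 Δt=3 [ok]
  2: Δx=+0 Δy=-1 Δt=3 [ok]
  3: Δx=+0 Δy=-1 Δt=3 [ok]
  4: Δx=+0 Δy=-1 Δt=4 [BAD: Δcyc=4≠L]

first_bad_hop = 4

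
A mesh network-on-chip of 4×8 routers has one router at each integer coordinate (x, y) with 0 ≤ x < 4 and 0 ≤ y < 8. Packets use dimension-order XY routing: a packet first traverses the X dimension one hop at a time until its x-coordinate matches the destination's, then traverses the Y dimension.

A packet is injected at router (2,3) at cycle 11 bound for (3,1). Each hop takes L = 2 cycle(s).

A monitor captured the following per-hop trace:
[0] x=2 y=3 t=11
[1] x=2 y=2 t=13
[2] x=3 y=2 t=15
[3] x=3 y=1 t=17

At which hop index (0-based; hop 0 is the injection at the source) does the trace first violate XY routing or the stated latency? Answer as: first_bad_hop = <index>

hop 1: step (+0,-1), +2 cyc — BAD: Y-move but x=2≠3

first_bad_hop = 1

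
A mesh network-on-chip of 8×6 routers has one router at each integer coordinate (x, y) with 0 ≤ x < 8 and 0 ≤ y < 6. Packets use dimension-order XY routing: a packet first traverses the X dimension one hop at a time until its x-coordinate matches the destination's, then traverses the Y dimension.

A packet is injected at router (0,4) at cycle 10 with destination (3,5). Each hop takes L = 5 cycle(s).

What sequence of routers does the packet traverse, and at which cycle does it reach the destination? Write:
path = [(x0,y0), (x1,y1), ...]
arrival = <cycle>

path = [(0,4), (1,4), (2,4), (3,4), (3,5)]
arrival = 30

t=10: at (0,4)
t=15: at (1,4) after E
t=20: at (2,4) after E
t=25: at (3,4) after E
t=30: at (3,5) after N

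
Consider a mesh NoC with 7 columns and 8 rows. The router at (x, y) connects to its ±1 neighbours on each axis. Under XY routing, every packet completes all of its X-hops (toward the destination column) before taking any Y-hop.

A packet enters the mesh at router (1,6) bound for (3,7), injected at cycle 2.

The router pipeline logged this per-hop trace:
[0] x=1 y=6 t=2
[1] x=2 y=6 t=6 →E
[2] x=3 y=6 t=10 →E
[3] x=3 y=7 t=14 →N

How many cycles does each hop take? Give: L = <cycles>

Between hops 0 and 1 the cycle counter advances 6 − 2 = 4.
Each hop adds L, hence L = 4.

L = 4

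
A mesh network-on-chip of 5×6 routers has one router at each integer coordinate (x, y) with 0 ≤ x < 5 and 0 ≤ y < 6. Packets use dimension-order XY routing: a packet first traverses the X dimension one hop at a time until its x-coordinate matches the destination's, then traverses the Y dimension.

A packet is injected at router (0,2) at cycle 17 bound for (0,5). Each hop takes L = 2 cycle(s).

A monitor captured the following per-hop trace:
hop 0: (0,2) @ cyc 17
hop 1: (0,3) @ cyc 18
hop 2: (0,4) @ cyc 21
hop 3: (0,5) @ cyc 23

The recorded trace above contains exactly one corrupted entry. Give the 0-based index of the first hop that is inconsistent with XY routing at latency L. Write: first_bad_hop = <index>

first_bad_hop = 1

check 1→ d=(0,1) cyc+1: BAD: Δcyc=1≠L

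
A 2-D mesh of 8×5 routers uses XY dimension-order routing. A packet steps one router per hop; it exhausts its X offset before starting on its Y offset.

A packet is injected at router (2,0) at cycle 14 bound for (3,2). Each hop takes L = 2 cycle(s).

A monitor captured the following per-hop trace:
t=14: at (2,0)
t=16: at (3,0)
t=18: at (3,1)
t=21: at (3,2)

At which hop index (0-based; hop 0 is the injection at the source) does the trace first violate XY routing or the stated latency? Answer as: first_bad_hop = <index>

first_bad_hop = 3

check 1→ d=(1,0) cyc+2: ok
check 2→ d=(0,1) cyc+2: ok
check 3→ d=(0,1) cyc+3: BAD: Δcyc=3≠L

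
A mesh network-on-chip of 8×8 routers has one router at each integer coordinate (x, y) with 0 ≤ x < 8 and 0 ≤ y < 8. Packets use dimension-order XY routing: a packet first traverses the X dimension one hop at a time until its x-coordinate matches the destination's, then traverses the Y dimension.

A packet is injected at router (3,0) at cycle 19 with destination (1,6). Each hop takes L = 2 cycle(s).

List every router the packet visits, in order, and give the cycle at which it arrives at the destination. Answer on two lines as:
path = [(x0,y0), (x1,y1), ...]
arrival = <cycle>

  0. router=(3,0) cycle=19 (inject)
  1. router=(2,0) cycle=21 dir=W
  2. router=(1,0) cycle=23 dir=W
  3. router=(1,1) cycle=25 dir=N
  4. router=(1,2) cycle=27 dir=N
  5. router=(1,3) cycle=29 dir=N
  6. router=(1,4) cycle=31 dir=N
  7. router=(1,5) cycle=33 dir=N
  8. router=(1,6) cycle=35 dir=N

path = [(3,0), (2,0), (1,0), (1,1), (1,2), (1,3), (1,4), (1,5), (1,6)]
arrival = 35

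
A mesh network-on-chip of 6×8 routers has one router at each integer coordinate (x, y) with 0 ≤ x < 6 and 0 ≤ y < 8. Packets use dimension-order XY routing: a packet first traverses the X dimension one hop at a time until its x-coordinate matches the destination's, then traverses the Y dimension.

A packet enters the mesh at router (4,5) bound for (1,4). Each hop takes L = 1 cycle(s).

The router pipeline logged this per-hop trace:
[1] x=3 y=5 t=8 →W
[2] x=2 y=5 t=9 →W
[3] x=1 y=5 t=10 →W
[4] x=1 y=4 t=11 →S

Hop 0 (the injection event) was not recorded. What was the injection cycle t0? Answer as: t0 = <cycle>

At hop 1 the cycle is 8; in general cyc_k = t0 + kL.
Subtract one hop: t0 = 8 − 1 = 7.

t0 = 7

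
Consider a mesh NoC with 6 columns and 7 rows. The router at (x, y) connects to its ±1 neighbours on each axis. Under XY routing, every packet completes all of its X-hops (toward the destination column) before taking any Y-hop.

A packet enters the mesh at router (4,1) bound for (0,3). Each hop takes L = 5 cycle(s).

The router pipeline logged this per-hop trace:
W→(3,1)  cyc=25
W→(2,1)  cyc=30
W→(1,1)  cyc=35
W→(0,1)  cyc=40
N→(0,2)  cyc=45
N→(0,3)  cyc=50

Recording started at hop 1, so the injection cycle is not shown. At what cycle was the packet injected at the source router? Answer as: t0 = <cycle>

Hop 1 reached at cycle 25; hop k is at t0 + k·L.
So t0 = 25 − 1·5 = 20.

t0 = 20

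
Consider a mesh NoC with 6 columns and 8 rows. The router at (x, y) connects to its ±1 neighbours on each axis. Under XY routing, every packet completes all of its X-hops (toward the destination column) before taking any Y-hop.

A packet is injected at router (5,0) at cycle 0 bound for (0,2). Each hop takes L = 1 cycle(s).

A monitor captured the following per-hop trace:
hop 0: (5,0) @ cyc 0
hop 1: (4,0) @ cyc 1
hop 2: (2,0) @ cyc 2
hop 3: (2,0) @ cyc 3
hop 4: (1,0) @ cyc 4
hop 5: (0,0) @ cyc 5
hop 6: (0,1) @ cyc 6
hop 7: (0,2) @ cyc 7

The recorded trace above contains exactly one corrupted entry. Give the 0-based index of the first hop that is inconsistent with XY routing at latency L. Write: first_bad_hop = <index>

check 1→ d=(-1,0) cyc+1: ok
check 2→ d=(-2,0) cyc+1: BAD: non-unit step

first_bad_hop = 2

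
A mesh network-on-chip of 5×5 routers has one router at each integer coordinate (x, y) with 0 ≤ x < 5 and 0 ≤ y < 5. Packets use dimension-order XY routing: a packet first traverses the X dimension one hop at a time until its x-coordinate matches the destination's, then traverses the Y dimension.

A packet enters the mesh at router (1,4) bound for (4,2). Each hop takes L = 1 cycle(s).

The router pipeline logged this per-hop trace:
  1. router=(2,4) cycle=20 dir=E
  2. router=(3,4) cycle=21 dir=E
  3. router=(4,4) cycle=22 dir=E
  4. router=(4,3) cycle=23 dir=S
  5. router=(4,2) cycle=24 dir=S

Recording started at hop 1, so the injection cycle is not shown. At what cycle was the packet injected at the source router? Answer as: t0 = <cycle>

t0 = 19

At hop 1 the cycle is 20; in general cyc_k = t0 + kL.
So t0 = 20 − 1·1 = 19.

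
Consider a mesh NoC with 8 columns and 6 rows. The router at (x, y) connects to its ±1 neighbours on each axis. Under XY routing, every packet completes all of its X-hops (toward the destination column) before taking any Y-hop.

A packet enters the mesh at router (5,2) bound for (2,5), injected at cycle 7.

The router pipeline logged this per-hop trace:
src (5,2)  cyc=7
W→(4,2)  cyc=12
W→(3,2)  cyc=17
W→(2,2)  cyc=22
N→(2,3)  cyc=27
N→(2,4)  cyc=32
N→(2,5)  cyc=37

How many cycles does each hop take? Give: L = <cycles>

Δcyc across hop 0→1: 12 − 7 = 5.
Each hop adds L, hence L = 5.

L = 5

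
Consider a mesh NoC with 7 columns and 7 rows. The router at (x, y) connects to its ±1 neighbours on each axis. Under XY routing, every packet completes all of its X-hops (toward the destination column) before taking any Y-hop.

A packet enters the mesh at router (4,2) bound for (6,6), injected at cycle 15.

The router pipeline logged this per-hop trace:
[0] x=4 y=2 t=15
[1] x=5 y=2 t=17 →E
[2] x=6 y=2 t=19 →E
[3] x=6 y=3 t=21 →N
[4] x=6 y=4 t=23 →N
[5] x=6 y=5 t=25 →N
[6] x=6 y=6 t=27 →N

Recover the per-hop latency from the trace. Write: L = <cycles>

L = 2

From hop 0 (15) to hop 1 (17): +2 cycles.
Per-hop latency L = Δcyc = 2.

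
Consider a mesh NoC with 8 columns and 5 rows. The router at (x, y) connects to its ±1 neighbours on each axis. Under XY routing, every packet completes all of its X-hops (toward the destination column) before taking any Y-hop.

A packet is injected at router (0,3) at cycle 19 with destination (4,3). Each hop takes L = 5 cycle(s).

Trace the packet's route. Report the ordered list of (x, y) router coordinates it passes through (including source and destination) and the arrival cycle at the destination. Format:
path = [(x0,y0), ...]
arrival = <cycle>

path = [(0,3), (1,3), (2,3), (3,3), (4,3)]
arrival = 39

  0. router=(0,3) cycle=19 (inject)
  1. router=(1,3) cycle=24 dir=E
  2. router=(2,3) cycle=29 dir=E
  3. router=(3,3) cycle=34 dir=E
  4. router=(4,3) cycle=39 dir=E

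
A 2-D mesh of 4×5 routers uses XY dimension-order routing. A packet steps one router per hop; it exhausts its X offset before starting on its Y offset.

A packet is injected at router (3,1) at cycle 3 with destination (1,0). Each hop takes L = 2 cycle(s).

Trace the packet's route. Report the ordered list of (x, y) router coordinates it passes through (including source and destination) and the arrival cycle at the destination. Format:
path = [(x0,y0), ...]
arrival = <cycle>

  0. router=(3,1) cycle=3 (inject)
  1. router=(2,1) cycle=5 dir=W
  2. router=(1,1) cycle=7 dir=W
  3. router=(1,0) cycle=9 dir=S

path = [(3,1), (2,1), (1,1), (1,0)]
arrival = 9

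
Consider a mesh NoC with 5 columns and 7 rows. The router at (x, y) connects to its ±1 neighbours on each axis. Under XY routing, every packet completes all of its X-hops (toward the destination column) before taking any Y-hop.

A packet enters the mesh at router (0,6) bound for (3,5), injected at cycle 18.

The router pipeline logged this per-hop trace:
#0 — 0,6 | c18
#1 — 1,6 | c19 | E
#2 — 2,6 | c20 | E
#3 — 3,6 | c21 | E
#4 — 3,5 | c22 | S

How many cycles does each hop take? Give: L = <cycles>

L = 1

From hop 0 (18) to hop 1 (19): +1 cycles.
One hop costs L cycles, so L = 1.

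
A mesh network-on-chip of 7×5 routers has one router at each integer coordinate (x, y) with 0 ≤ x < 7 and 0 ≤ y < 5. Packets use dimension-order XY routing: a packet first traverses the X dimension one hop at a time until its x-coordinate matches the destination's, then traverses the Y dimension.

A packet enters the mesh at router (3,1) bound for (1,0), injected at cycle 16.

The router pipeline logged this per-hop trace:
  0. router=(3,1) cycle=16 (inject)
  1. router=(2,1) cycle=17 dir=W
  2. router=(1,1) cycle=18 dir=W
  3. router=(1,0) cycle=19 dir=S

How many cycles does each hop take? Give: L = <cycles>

L = 1

From hop 0 (16) to hop 1 (17): +1 cycles.
That increment is L by definition: L = 1.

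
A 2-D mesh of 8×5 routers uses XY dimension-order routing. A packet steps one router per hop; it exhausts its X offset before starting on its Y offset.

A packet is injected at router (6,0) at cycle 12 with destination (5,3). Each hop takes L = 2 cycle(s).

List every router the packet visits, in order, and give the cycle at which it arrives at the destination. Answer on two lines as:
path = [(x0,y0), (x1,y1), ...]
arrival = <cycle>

src (6,0)  cyc=12
W→(5,0)  cyc=14
N→(5,1)  cyc=16
N→(5,2)  cyc=18
N→(5,3)  cyc=20

path = [(6,0), (5,0), (5,1), (5,2), (5,3)]
arrival = 20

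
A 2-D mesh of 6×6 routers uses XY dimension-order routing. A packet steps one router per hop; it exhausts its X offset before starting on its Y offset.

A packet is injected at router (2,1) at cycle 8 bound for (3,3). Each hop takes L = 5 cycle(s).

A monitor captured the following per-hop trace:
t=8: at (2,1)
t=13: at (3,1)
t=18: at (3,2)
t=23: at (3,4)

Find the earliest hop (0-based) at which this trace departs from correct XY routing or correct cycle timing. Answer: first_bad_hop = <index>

first_bad_hop = 3

hop 1: step (+1,+0), +5 cyc — ok
hop 2: step (+0,+1), +5 cyc — ok
hop 3: step (+0,+2), +5 cyc — BAD: non-unit step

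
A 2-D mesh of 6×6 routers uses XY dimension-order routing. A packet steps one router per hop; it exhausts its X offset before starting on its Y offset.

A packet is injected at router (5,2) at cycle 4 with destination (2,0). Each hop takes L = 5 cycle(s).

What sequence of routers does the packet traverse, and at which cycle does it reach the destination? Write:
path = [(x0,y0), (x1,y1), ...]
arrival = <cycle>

path = [(5,2), (4,2), (3,2), (2,2), (2,1), (2,0)]
arrival = 29

[0] x=5 y=2 t=4
[1] x=4 y=2 t=9 →W
[2] x=3 y=2 t=14 →W
[3] x=2 y=2 t=19 →W
[4] x=2 y=1 t=24 →S
[5] x=2 y=0 t=29 →S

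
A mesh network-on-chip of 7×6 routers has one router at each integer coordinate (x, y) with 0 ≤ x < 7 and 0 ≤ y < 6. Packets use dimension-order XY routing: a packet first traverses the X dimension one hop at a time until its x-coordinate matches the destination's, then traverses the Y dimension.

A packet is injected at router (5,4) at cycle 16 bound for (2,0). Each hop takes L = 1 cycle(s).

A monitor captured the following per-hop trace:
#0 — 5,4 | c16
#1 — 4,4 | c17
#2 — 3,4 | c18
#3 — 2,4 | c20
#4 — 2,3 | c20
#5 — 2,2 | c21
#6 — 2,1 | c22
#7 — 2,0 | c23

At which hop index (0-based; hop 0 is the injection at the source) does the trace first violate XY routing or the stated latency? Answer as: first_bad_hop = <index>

check 1→ d=(-1,0) cyc+1: ok
check 2→ d=(-1,0) cyc+1: ok
check 3→ d=(-1,0) cyc+2: BAD: Δcyc=2≠L

first_bad_hop = 3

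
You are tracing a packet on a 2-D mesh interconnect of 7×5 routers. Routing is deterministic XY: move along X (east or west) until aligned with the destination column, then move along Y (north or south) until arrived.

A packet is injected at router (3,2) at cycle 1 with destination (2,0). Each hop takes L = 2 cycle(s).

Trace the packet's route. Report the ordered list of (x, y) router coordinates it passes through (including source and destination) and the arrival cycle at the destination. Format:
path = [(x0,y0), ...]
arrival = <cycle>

src (3,2)  cyc=1
W→(2,2)  cyc=3
S→(2,1)  cyc=5
S→(2,0)  cyc=7

path = [(3,2), (2,2), (2,1), (2,0)]
arrival = 7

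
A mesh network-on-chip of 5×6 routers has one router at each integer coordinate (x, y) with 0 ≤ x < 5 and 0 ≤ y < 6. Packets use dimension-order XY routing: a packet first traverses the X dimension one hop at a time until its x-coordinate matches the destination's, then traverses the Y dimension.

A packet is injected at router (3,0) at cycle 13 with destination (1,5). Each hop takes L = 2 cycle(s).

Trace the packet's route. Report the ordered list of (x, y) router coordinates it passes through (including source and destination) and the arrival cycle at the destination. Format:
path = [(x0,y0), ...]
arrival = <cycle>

path = [(3,0), (2,0), (1,0), (1,1), (1,2), (1,3), (1,4), (1,5)]
arrival = 27

#0 — 3,0 | c13
#1 — 2,0 | c15 | W
#2 — 1,0 | c17 | W
#3 — 1,1 | c19 | N
#4 — 1,2 | c21 | N
#5 — 1,3 | c23 | N
#6 — 1,4 | c25 | N
#7 — 1,5 | c27 | N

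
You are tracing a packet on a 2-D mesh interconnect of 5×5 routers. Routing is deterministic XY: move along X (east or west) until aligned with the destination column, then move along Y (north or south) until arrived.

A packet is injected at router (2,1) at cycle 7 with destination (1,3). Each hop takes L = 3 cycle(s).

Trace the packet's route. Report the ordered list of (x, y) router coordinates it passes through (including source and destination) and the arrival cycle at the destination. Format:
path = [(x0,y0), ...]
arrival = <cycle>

path = [(2,1), (1,1), (1,2), (1,3)]
arrival = 16

[0] x=2 y=1 t=7
[1] x=1 y=1 t=10 →W
[2] x=1 y=2 t=13 →N
[3] x=1 y=3 t=16 →N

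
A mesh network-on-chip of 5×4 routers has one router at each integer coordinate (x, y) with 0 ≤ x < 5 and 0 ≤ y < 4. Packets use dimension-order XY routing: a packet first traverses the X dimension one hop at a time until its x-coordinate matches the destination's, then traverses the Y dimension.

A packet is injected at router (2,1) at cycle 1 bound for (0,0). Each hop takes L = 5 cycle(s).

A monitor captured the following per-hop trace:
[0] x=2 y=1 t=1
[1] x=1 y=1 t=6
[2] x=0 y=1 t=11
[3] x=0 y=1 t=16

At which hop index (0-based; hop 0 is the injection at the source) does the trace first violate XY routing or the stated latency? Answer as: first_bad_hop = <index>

first_bad_hop = 3

hop 1: step (-1,+0), +5 cyc — ok
hop 2: step (-1,+0), +5 cyc — ok
hop 3: step (+0,+0), +5 cyc — BAD: non-unit step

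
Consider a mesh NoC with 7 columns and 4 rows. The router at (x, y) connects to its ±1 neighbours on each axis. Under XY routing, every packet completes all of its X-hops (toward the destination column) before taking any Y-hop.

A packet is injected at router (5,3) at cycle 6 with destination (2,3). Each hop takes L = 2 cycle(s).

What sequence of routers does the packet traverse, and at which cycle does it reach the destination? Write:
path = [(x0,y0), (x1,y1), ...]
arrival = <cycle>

  0. router=(5,3) cycle=6 (inject)
  1. router=(4,3) cycle=8 dir=W
  2. router=(3,3) cycle=10 dir=W
  3. router=(2,3) cycle=12 dir=W

path = [(5,3), (4,3), (3,3), (2,3)]
arrival = 12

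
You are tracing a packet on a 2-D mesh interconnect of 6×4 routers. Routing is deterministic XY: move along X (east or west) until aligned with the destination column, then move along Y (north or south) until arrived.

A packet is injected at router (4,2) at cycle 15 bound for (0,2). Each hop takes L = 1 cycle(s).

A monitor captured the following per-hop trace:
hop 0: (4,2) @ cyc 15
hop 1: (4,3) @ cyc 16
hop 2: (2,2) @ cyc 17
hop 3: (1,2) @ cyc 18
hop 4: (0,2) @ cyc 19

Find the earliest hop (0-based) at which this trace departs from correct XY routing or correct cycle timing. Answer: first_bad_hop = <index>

first_bad_hop = 1

check 1→ d=(0,1) cyc+1: BAD: Y-move but x=4≠0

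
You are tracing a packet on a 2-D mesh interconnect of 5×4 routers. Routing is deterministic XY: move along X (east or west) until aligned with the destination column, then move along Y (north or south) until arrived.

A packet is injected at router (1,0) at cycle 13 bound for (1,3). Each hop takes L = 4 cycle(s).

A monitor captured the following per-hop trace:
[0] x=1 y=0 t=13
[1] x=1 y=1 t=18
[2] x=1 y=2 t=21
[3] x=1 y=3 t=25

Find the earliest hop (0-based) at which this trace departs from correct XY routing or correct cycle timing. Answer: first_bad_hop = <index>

  1: Δx=+0 Δy=+1 Δt=5 [BAD: Δcyc=5≠L]

first_bad_hop = 1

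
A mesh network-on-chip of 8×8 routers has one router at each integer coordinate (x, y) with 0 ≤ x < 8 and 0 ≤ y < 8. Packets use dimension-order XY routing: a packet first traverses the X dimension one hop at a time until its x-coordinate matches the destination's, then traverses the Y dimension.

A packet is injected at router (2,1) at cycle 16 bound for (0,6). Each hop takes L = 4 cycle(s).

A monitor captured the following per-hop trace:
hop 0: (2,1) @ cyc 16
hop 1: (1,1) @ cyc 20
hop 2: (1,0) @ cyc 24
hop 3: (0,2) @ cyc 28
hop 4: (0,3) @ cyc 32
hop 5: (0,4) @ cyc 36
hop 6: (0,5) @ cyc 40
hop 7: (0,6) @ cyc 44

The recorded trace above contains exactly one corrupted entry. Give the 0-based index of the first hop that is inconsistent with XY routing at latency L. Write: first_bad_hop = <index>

check 1→ d=(-1,0) cyc+4: ok
check 2→ d=(0,-1) cyc+4: BAD: Y-move but x=1≠0

first_bad_hop = 2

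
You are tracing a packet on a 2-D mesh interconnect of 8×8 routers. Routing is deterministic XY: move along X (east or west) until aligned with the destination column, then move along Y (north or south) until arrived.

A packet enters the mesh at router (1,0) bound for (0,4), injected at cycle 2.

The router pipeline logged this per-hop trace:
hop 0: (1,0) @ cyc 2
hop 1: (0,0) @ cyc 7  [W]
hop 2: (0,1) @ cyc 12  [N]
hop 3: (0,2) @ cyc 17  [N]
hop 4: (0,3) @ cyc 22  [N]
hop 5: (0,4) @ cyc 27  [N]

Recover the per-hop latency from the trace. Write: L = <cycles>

From hop 0 (2) to hop 1 (7): +5 cycles.
Per-hop latency L = Δcyc = 5.

L = 5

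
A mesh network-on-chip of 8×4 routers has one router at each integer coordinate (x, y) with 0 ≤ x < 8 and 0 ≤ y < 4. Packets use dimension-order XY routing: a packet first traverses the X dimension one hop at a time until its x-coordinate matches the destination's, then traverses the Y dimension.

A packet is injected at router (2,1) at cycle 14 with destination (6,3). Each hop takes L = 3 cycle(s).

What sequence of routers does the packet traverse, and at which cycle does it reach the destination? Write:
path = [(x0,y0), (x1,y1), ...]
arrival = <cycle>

  0. router=(2,1) cycle=14 (inject)
  1. router=(3,1) cycle=17 dir=E
  2. router=(4,1) cycle=20 dir=E
  3. router=(5,1) cycle=23 dir=E
  4. router=(6,1) cycle=26 dir=E
  5. router=(6,2) cycle=29 dir=N
  6. router=(6,3) cycle=32 dir=N

path = [(2,1), (3,1), (4,1), (5,1), (6,1), (6,2), (6,3)]
arrival = 32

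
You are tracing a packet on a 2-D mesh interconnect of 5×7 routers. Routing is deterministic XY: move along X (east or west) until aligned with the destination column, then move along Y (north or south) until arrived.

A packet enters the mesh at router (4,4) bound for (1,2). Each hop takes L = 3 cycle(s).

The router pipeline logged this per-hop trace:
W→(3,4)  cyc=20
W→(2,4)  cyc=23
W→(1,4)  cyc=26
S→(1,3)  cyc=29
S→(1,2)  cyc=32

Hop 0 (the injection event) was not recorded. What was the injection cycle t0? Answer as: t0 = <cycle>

t0 = 17

Hop 1 reached at cycle 20; hop k is at t0 + k·L.
Therefore t0 = 20 − L = 17.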